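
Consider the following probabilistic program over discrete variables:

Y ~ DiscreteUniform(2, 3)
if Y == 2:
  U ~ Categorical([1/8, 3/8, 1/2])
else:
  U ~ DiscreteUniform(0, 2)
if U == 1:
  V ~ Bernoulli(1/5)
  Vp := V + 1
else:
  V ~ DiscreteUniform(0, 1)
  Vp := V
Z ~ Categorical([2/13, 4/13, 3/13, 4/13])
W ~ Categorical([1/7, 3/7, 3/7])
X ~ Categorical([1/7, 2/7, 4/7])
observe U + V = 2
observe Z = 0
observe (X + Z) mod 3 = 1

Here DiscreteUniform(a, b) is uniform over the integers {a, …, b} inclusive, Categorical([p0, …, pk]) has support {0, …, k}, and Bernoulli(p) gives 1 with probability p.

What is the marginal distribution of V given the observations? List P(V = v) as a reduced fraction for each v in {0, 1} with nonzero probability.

Enumerate traces; 12 have nonzero weight after conditioning:
  (Y=2, U=1, V=1, Z=0, W=0, X=1) weight 3/12740
  (Y=2, U=1, V=1, Z=0, W=1, X=1) weight 9/12740
  (Y=2, U=1, V=1, Z=0, W=2, X=1) weight 9/12740
  (Y=2, U=2, V=0, Z=0, W=0, X=1) weight 1/1274
  (Y=2, U=2, V=0, Z=0, W=1, X=1) weight 3/1274
  (Y=2, U=2, V=0, Z=0, W=2, X=1) weight 3/1274
  (Y=3, U=1, V=1, Z=0, W=0, X=1) weight 2/9555
  (Y=3, U=1, V=1, Z=0, W=1, X=1) weight 2/3185
  … 4 more
Group by V:
  weight(V=0) = 5/546
  weight(V=1) = 17/5460
Total weight = 5/546 + 17/5460 = 67/5460
P(V=0 | obs) = 5/546 / 67/5460 = 50/67
P(V=1 | obs) = 17/5460 / 67/5460 = 17/67

P(V=0) = 50/67, P(V=1) = 17/67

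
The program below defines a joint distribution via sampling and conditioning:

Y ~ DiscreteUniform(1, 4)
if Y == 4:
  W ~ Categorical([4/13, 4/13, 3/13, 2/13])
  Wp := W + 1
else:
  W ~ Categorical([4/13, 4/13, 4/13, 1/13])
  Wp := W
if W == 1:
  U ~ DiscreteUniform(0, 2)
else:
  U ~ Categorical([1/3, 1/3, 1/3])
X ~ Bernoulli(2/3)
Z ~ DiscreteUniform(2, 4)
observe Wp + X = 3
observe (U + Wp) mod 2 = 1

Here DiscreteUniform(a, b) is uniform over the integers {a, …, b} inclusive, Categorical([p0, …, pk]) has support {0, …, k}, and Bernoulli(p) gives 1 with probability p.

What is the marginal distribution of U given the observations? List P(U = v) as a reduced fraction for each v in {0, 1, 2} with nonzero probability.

Enumerate traces; 36 have nonzero weight after conditioning:
  (Y=1, W=2, U=1, X=1, Z=2) weight 2/351
  (Y=1, W=2, U=1, X=1, Z=3) weight 2/351
  (Y=1, W=2, U=1, X=1, Z=4) weight 2/351
  (Y=1, W=3, U=0, X=0, Z=2) weight 1/1404
  (Y=1, W=3, U=0, X=0, Z=3) weight 1/1404
  (Y=1, W=3, U=0, X=0, Z=4) weight 1/1404
  (Y=1, W=3, U=2, X=0, Z=2) weight 1/1404
  (Y=1, W=3, U=2, X=0, Z=3) weight 1/1404
  … 28 more
Group by U:
  weight(U=0) = 1/78
  weight(U=1) = 8/117
  weight(U=2) = 1/78
Total weight = 1/78 + 8/117 + 1/78 = 11/117
P(U=0 | obs) = 1/78 / 11/117 = 3/22
P(U=1 | obs) = 8/117 / 11/117 = 8/11
P(U=2 | obs) = 1/78 / 11/117 = 3/22

P(U=0) = 3/22, P(U=1) = 8/11, P(U=2) = 3/22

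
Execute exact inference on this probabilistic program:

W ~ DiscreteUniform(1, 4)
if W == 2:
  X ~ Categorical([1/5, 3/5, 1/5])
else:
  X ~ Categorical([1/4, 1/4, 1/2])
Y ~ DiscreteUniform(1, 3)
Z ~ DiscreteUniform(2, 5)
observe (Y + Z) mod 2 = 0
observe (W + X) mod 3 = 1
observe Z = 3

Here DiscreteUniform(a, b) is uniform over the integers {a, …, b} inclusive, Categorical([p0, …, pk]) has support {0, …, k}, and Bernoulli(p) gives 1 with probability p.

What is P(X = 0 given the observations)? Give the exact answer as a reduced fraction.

P(X = 0 | obs) = 10/19

Enumerate traces; 8 have nonzero weight after conditioning:
  (W=1, X=0, Y=1, Z=3) weight 1/192
  (W=1, X=0, Y=3, Z=3) weight 1/192
  (W=2, X=2, Y=1, Z=3) weight 1/240
  (W=2, X=2, Y=3, Z=3) weight 1/240
  (W=3, X=1, Y=1, Z=3) weight 1/192
  (W=3, X=1, Y=3, Z=3) weight 1/192
  (W=4, X=0, Y=1, Z=3) weight 1/192
  (W=4, X=0, Y=3, Z=3) weight 1/192
Group by X:
  weight(X=0) = 1/48
  weight(X=1) = 1/96
  weight(X=2) = 1/120
Total weight = 1/48 + 1/96 + 1/120 = 19/480
P(X=0 | obs) = 1/48 / 19/480 = 10/19
P(X=1 | obs) = 1/96 / 19/480 = 5/19
P(X=2 | obs) = 1/120 / 19/480 = 4/19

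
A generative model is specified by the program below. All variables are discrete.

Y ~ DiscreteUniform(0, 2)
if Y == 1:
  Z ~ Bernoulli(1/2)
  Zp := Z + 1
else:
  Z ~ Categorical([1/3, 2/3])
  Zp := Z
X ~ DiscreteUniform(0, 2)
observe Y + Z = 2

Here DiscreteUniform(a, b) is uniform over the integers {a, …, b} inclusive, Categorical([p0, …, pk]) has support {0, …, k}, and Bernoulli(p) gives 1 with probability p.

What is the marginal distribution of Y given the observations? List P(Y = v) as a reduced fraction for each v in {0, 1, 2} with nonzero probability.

Enumerate traces; 6 have nonzero weight after conditioning:
  (Y=1, Z=1, X=0) weight 1/18
  (Y=1, Z=1, X=1) weight 1/18
  (Y=1, Z=1, X=2) weight 1/18
  (Y=2, Z=0, X=0) weight 1/27
  (Y=2, Z=0, X=1) weight 1/27
  (Y=2, Z=0, X=2) weight 1/27
Group by Y:
  weight(Y=1) = 1/6
  weight(Y=2) = 1/9
Total weight = 1/6 + 1/9 = 5/18
P(Y=1 | obs) = 1/6 / 5/18 = 3/5
P(Y=2 | obs) = 1/9 / 5/18 = 2/5

P(Y=1) = 3/5, P(Y=2) = 2/5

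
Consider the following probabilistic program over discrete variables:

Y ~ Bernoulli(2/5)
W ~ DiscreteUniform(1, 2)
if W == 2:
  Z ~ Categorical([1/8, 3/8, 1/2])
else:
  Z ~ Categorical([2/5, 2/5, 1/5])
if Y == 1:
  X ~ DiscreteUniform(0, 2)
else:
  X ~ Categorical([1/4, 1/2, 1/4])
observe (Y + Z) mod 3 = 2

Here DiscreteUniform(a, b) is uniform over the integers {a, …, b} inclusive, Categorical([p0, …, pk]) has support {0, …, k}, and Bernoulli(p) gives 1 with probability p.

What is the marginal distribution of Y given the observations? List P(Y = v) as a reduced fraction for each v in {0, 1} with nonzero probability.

P(Y=0) = 42/73, P(Y=1) = 31/73

Enumerate traces; 12 have nonzero weight after conditioning:
  (Y=0, W=1, Z=2, X=0) weight 3/200
  (Y=0, W=1, Z=2, X=1) weight 3/100
  (Y=0, W=1, Z=2, X=2) weight 3/200
  (Y=0, W=2, Z=2, X=0) weight 3/80
  (Y=0, W=2, Z=2, X=1) weight 3/40
  (Y=0, W=2, Z=2, X=2) weight 3/80
  (Y=1, W=1, Z=1, X=0) weight 2/75
  (Y=1, W=1, Z=1, X=1) weight 2/75
  … 4 more
Group by Y:
  weight(Y=0) = 21/100
  weight(Y=1) = 31/200
Total weight = 21/100 + 31/200 = 73/200
P(Y=0 | obs) = 21/100 / 73/200 = 42/73
P(Y=1 | obs) = 31/200 / 73/200 = 31/73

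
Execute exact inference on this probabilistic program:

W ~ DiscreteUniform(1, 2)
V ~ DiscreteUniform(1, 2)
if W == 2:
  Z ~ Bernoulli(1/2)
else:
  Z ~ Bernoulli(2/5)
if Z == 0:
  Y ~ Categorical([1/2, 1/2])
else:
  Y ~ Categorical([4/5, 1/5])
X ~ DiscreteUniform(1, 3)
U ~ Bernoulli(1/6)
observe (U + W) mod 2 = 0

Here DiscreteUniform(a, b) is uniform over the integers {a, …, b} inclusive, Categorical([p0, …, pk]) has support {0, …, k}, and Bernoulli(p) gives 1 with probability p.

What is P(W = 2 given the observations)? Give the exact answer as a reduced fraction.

Enumerate traces; 48 have nonzero weight after conditioning:
  (W=1, V=1, Z=0, Y=0, X=1, U=1) weight 1/240
  (W=1, V=1, Z=0, Y=0, X=2, U=1) weight 1/240
  (W=1, V=1, Z=0, Y=0, X=3, U=1) weight 1/240
  (W=1, V=1, Z=0, Y=1, X=1, U=1) weight 1/240
  (W=1, V=1, Z=0, Y=1, X=2, U=1) weight 1/240
  (W=1, V=1, Z=0, Y=1, X=3, U=1) weight 1/240
  (W=1, V=1, Z=1, Y=0, X=1, U=1) weight 1/225
  (W=1, V=1, Z=1, Y=0, X=2, U=1) weight 1/225
  (W=2, V=1, Z=0, Y=0, X=1, U=0) weight 5/288
  … 39 more
Group by W:
  weight(W=1) = 1/12
  weight(W=2) = 5/12
Total weight = 1/12 + 5/12 = 1/2
P(W=1 | obs) = 1/12 / 1/2 = 1/6
P(W=2 | obs) = 5/12 / 1/2 = 5/6

P(W = 2 | obs) = 5/6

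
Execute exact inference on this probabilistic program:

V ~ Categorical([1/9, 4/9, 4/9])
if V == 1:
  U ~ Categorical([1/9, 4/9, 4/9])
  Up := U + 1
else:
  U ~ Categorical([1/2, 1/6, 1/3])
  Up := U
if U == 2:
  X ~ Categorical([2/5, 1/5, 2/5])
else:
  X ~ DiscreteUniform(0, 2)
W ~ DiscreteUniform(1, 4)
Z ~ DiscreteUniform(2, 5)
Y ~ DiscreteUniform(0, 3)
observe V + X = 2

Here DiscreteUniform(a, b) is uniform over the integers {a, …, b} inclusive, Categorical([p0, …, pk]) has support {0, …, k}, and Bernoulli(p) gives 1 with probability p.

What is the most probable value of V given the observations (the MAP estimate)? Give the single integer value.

argmax_v P(V = v | obs) = 2

Enumerate traces; 576 have nonzero weight after conditioning:
  (V=0, U=0, X=2, W=1, Z=2, Y=0) weight 1/3456
  (V=0, U=0, X=2, W=1, Z=2, Y=1) weight 1/3456
  (V=0, U=0, X=2, W=1, Z=2, Y=2) weight 1/3456
  (V=0, U=0, X=2, W=1, Z=2, Y=3) weight 1/3456
  (V=0, U=0, X=2, W=1, Z=3, Y=0) weight 1/3456
  (V=0, U=0, X=2, W=1, Z=3, Y=1) weight 1/3456
  (V=0, U=0, X=2, W=1, Z=3, Y=2) weight 1/3456
  (V=0, U=0, X=2, W=1, Z=3, Y=3) weight 1/3456
  (V=1, U=0, X=1, W=1, Z=2, Y=0) weight 1/3888
  (V=2, U=0, X=0, W=1, Z=2, Y=0) weight 1/864
  … 566 more
Group by V:
  weight(V=0) = 16/405
  weight(V=1) = 148/1215
  weight(V=2) = 64/405
Total weight = 16/405 + 148/1215 + 64/405 = 388/1215
P(V=0 | obs) = 16/405 / 388/1215 = 12/97
P(V=1 | obs) = 148/1215 / 388/1215 = 37/97
P(V=2 | obs) = 64/405 / 388/1215 = 48/97
argmax = 2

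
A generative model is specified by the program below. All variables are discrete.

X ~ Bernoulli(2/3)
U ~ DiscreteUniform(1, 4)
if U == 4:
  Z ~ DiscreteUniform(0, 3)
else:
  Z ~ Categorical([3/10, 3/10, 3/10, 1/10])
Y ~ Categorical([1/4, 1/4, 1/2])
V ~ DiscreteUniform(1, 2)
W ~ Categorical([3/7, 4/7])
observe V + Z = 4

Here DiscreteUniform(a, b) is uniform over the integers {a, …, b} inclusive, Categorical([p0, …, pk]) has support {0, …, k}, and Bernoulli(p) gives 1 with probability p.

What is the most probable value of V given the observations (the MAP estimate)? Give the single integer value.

Enumerate traces; 96 have nonzero weight after conditioning:
  (X=0, U=1, Z=2, Y=0, V=2, W=0) weight 3/2240
  (X=0, U=1, Z=2, Y=0, V=2, W=1) weight 1/560
  (X=0, U=1, Z=2, Y=1, V=2, W=0) weight 3/2240
  (X=0, U=1, Z=2, Y=1, V=2, W=1) weight 1/560
  (X=0, U=1, Z=2, Y=2, V=2, W=0) weight 3/1120
  (X=0, U=1, Z=2, Y=2, V=2, W=1) weight 1/280
  (X=0, U=1, Z=3, Y=0, V=1, W=0) weight 1/2240
  (X=0, U=1, Z=3, Y=0, V=1, W=1) weight 1/1680
  … 88 more
Group by V:
  weight(V=1) = 11/160
  weight(V=2) = 23/160
Total weight = 11/160 + 23/160 = 17/80
P(V=1 | obs) = 11/160 / 17/80 = 11/34
P(V=2 | obs) = 23/160 / 17/80 = 23/34
argmax = 2

argmax_v P(V = v | obs) = 2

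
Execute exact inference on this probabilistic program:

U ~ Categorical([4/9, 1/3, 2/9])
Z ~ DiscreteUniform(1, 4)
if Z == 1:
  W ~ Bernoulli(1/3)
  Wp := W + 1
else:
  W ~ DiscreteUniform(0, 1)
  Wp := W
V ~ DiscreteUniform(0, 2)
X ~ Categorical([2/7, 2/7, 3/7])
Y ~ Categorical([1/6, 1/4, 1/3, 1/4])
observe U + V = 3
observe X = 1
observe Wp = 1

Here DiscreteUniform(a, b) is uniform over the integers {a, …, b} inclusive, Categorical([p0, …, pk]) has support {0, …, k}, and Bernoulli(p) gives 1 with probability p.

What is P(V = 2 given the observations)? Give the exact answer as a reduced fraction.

Enumerate traces; 32 have nonzero weight after conditioning:
  (U=1, Z=1, W=0, V=2, X=1, Y=0) weight 1/1134
  (U=1, Z=1, W=0, V=2, X=1, Y=1) weight 1/756
  (U=1, Z=1, W=0, V=2, X=1, Y=2) weight 1/567
  (U=1, Z=1, W=0, V=2, X=1, Y=3) weight 1/756
  (U=1, Z=2, W=1, V=2, X=1, Y=0) weight 1/1512
  (U=1, Z=2, W=1, V=2, X=1, Y=1) weight 1/1008
  (U=1, Z=2, W=1, V=2, X=1, Y=2) weight 1/756
  (U=1, Z=2, W=1, V=2, X=1, Y=3) weight 1/1008
  (U=2, Z=1, W=0, V=1, X=1, Y=0) weight 1/1701
  … 23 more
Group by V:
  weight(V=1) = 13/1134
  weight(V=2) = 13/756
Total weight = 13/1134 + 13/756 = 65/2268
P(V=1 | obs) = 13/1134 / 65/2268 = 2/5
P(V=2 | obs) = 13/756 / 65/2268 = 3/5

P(V = 2 | obs) = 3/5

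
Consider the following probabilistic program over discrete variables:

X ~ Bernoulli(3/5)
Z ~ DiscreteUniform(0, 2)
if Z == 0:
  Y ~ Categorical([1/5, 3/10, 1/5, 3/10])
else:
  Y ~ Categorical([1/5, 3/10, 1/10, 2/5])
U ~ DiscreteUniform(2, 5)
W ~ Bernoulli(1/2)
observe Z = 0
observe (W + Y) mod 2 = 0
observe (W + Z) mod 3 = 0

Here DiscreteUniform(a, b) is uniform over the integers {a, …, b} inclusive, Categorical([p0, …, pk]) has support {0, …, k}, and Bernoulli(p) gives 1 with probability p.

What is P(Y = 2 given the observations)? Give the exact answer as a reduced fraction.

Enumerate traces; 16 have nonzero weight after conditioning:
  (X=0, Z=0, Y=0, U=2, W=0) weight 1/300
  (X=0, Z=0, Y=0, U=3, W=0) weight 1/300
  (X=0, Z=0, Y=0, U=4, W=0) weight 1/300
  (X=0, Z=0, Y=0, U=5, W=0) weight 1/300
  (X=0, Z=0, Y=2, U=2, W=0) weight 1/300
  (X=0, Z=0, Y=2, U=3, W=0) weight 1/300
  (X=0, Z=0, Y=2, U=4, W=0) weight 1/300
  (X=0, Z=0, Y=2, U=5, W=0) weight 1/300
  … 8 more
Group by Y:
  weight(Y=0) = 1/30
  weight(Y=2) = 1/30
Total weight = 1/30 + 1/30 = 1/15
P(Y=0 | obs) = 1/30 / 1/15 = 1/2
P(Y=2 | obs) = 1/30 / 1/15 = 1/2

P(Y = 2 | obs) = 1/2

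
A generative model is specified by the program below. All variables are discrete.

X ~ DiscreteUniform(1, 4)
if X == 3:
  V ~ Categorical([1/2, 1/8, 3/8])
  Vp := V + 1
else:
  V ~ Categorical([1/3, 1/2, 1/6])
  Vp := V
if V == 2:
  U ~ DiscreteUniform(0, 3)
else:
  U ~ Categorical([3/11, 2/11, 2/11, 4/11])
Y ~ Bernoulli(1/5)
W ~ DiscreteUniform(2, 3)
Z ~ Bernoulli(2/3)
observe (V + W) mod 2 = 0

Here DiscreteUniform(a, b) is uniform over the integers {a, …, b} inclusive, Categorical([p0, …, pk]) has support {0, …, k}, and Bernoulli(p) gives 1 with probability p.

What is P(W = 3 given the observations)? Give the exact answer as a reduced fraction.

P(W = 3 | obs) = 13/32

Enumerate traces; 192 have nonzero weight after conditioning:
  (X=1, V=0, U=0, Y=0, W=2, Z=0) weight 1/330
  (X=1, V=0, U=0, Y=0, W=2, Z=1) weight 1/165
  (X=1, V=0, U=0, Y=1, W=2, Z=0) weight 1/1320
  (X=1, V=0, U=0, Y=1, W=2, Z=1) weight 1/660
  (X=1, V=0, U=1, Y=0, W=2, Z=0) weight 1/495
  (X=1, V=0, U=1, Y=0, W=2, Z=1) weight 2/495
  (X=1, V=0, U=1, Y=1, W=2, Z=0) weight 1/1980
  (X=1, V=0, U=1, Y=1, W=2, Z=1) weight 1/990
  (X=1, V=1, U=0, Y=0, W=3, Z=0) weight 1/220
  … 183 more
Group by W:
  weight(W=2) = 19/64
  weight(W=3) = 13/64
Total weight = 19/64 + 13/64 = 1/2
P(W=2 | obs) = 19/64 / 1/2 = 19/32
P(W=3 | obs) = 13/64 / 1/2 = 13/32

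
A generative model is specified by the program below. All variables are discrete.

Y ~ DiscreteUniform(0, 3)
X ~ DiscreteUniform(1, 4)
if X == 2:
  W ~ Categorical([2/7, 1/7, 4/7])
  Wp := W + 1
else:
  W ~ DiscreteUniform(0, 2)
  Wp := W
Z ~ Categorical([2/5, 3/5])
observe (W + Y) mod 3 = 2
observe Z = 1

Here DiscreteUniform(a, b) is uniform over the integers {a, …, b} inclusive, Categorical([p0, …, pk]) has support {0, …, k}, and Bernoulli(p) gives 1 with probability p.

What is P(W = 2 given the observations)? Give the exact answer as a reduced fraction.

P(W = 2 | obs) = 22/39

Enumerate traces; 16 have nonzero weight after conditioning:
  (Y=0, X=1, W=2, Z=1) weight 1/80
  (Y=0, X=2, W=2, Z=1) weight 3/140
  (Y=0, X=3, W=2, Z=1) weight 1/80
  (Y=0, X=4, W=2, Z=1) weight 1/80
  (Y=1, X=1, W=1, Z=1) weight 1/80
  (Y=1, X=2, W=1, Z=1) weight 3/560
  (Y=1, X=3, W=1, Z=1) weight 1/80
  (Y=1, X=4, W=1, Z=1) weight 1/80
  (Y=2, X=1, W=0, Z=1) weight 1/80
  … 7 more
Group by W:
  weight(W=0) = 27/560
  weight(W=1) = 3/70
  weight(W=2) = 33/280
Total weight = 27/560 + 3/70 + 33/280 = 117/560
P(W=0 | obs) = 27/560 / 117/560 = 3/13
P(W=1 | obs) = 3/70 / 117/560 = 8/39
P(W=2 | obs) = 33/280 / 117/560 = 22/39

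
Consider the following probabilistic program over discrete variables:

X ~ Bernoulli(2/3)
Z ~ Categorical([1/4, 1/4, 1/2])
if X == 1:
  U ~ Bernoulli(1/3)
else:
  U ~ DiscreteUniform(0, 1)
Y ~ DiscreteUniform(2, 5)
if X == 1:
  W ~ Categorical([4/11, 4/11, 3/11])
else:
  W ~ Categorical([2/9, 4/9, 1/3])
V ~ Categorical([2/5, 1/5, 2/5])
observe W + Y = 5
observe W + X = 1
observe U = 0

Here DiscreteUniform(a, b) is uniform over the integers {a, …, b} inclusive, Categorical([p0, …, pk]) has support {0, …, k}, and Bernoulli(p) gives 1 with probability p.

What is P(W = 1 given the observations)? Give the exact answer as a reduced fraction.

Enumerate traces; 18 have nonzero weight after conditioning:
  (X=0, Z=0, U=0, Y=4, W=1, V=0) weight 1/540
  (X=0, Z=0, U=0, Y=4, W=1, V=1) weight 1/1080
  (X=0, Z=0, U=0, Y=4, W=1, V=2) weight 1/540
  (X=0, Z=1, U=0, Y=4, W=1, V=0) weight 1/540
  (X=0, Z=1, U=0, Y=4, W=1, V=1) weight 1/1080
  (X=0, Z=1, U=0, Y=4, W=1, V=2) weight 1/540
  (X=0, Z=2, U=0, Y=4, W=1, V=0) weight 1/270
  (X=0, Z=2, U=0, Y=4, W=1, V=1) weight 1/540
  (X=1, Z=0, U=0, Y=5, W=0, V=0) weight 2/495
  … 9 more
Group by W:
  weight(W=0) = 4/99
  weight(W=1) = 1/54
Total weight = 4/99 + 1/54 = 35/594
P(W=0 | obs) = 4/99 / 35/594 = 24/35
P(W=1 | obs) = 1/54 / 35/594 = 11/35

P(W = 1 | obs) = 11/35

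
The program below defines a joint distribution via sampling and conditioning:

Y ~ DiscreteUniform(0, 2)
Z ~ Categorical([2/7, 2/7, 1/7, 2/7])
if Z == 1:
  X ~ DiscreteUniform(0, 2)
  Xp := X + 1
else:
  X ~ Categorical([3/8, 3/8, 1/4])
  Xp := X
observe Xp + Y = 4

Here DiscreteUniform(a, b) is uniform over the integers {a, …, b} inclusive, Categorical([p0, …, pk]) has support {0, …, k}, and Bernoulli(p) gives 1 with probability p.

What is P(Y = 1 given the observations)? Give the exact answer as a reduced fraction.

P(Y = 1 | obs) = 8/31

Enumerate traces; 5 have nonzero weight after conditioning:
  (Y=1, Z=1, X=2) weight 2/63
  (Y=2, Z=0, X=2) weight 1/42
  (Y=2, Z=1, X=1) weight 2/63
  (Y=2, Z=2, X=2) weight 1/84
  (Y=2, Z=3, X=2) weight 1/42
Group by Y:
  weight(Y=1) = 2/63
  weight(Y=2) = 23/252
Total weight = 2/63 + 23/252 = 31/252
P(Y=1 | obs) = 2/63 / 31/252 = 8/31
P(Y=2 | obs) = 23/252 / 31/252 = 23/31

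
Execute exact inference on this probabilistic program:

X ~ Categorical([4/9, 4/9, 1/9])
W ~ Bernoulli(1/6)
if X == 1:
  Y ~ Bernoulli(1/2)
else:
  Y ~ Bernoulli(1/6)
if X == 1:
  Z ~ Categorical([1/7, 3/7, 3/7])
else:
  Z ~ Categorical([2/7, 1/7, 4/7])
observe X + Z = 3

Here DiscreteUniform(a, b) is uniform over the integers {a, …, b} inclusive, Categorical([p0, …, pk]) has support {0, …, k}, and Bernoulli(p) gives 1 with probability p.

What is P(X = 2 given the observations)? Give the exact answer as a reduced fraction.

Enumerate traces; 8 have nonzero weight after conditioning:
  (X=1, W=0, Y=0, Z=2) weight 5/63
  (X=1, W=0, Y=1, Z=2) weight 5/63
  (X=1, W=1, Y=0, Z=2) weight 1/63
  (X=1, W=1, Y=1, Z=2) weight 1/63
  (X=2, W=0, Y=0, Z=1) weight 25/2268
  (X=2, W=0, Y=1, Z=1) weight 5/2268
  (X=2, W=1, Y=0, Z=1) weight 5/2268
  (X=2, W=1, Y=1, Z=1) weight 1/2268
Group by X:
  weight(X=1) = 4/21
  weight(X=2) = 1/63
Total weight = 4/21 + 1/63 = 13/63
P(X=1 | obs) = 4/21 / 13/63 = 12/13
P(X=2 | obs) = 1/63 / 13/63 = 1/13

P(X = 2 | obs) = 1/13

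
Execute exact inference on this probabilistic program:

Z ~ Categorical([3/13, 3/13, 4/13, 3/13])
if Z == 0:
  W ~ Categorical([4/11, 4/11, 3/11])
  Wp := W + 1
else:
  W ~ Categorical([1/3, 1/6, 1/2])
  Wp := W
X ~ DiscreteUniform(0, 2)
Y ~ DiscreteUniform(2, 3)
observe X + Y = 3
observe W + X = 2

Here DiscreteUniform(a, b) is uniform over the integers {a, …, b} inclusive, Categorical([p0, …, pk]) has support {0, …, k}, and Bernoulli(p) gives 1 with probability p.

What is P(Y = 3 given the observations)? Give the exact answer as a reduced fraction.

Enumerate traces; 8 have nonzero weight after conditioning:
  (Z=0, W=1, X=1, Y=2) weight 2/143
  (Z=0, W=2, X=0, Y=3) weight 3/286
  (Z=1, W=1, X=1, Y=2) weight 1/156
  (Z=1, W=2, X=0, Y=3) weight 1/52
  (Z=2, W=1, X=1, Y=2) weight 1/117
  (Z=2, W=2, X=0, Y=3) weight 1/39
  (Z=3, W=1, X=1, Y=2) weight 1/156
  (Z=3, W=2, X=0, Y=3) weight 1/52
Group by Y:
  weight(Y=2) = 7/198
  weight(Y=3) = 32/429
Total weight = 7/198 + 32/429 = 283/2574
P(Y=2 | obs) = 7/198 / 283/2574 = 91/283
P(Y=3 | obs) = 32/429 / 283/2574 = 192/283

P(Y = 3 | obs) = 192/283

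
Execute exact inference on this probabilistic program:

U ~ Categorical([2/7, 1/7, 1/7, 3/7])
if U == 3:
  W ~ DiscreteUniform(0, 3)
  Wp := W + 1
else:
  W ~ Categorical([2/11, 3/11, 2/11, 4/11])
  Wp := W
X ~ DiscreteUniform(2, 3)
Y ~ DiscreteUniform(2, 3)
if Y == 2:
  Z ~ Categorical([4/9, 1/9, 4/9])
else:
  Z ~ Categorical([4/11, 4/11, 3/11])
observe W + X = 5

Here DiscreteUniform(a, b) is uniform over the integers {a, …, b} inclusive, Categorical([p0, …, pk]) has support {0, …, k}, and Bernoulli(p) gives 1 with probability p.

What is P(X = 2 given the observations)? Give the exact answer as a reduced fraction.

P(X = 2 | obs) = 97/162

Enumerate traces; 48 have nonzero weight after conditioning:
  (U=0, W=2, X=3, Y=2, Z=0) weight 4/693
  (U=0, W=2, X=3, Y=2, Z=1) weight 1/693
  (U=0, W=2, X=3, Y=2, Z=2) weight 4/693
  (U=0, W=2, X=3, Y=3, Z=0) weight 4/847
  (U=0, W=2, X=3, Y=3, Z=1) weight 4/847
  (U=0, W=2, X=3, Y=3, Z=2) weight 3/847
  (U=0, W=3, X=2, Y=2, Z=0) weight 8/693
  (U=0, W=3, X=2, Y=2, Z=1) weight 2/693
  … 40 more
Group by X:
  weight(X=2) = 97/616
  weight(X=3) = 65/616
Total weight = 97/616 + 65/616 = 81/308
P(X=2 | obs) = 97/616 / 81/308 = 97/162
P(X=3 | obs) = 65/616 / 81/308 = 65/162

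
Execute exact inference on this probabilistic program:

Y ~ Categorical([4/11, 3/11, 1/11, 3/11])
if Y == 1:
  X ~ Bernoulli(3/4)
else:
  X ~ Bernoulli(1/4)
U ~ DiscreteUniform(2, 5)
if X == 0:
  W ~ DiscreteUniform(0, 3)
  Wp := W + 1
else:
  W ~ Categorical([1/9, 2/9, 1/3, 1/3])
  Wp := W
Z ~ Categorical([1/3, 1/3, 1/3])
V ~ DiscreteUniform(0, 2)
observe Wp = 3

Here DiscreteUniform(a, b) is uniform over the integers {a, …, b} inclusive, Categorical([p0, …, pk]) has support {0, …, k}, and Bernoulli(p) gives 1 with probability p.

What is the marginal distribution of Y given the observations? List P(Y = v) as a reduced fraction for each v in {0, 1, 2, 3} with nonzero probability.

P(Y=0) = 52/149, P(Y=1) = 45/149, P(Y=2) = 13/149, P(Y=3) = 39/149

Enumerate traces; 288 have nonzero weight after conditioning:
  (Y=0, X=0, U=2, W=2, Z=0, V=0) weight 1/528
  (Y=0, X=0, U=2, W=2, Z=0, V=1) weight 1/528
  (Y=0, X=0, U=2, W=2, Z=0, V=2) weight 1/528
  (Y=0, X=0, U=2, W=2, Z=1, V=0) weight 1/528
  (Y=0, X=0, U=2, W=2, Z=1, V=1) weight 1/528
  (Y=0, X=0, U=2, W=2, Z=1, V=2) weight 1/528
  (Y=0, X=0, U=2, W=2, Z=2, V=0) weight 1/528
  (Y=0, X=0, U=2, W=2, Z=2, V=1) weight 1/528
  (Y=1, X=0, U=2, W=2, Z=0, V=0) weight 1/2112
  (Y=2, X=0, U=2, W=2, Z=0, V=0) weight 1/2112
  … 278 more
Group by Y:
  weight(Y=0) = 13/132
  weight(Y=1) = 15/176
  weight(Y=2) = 13/528
  weight(Y=3) = 13/176
Total weight = 13/132 + 15/176 + 13/528 + 13/176 = 149/528
P(Y=0 | obs) = 13/132 / 149/528 = 52/149
P(Y=1 | obs) = 15/176 / 149/528 = 45/149
P(Y=2 | obs) = 13/528 / 149/528 = 13/149
P(Y=3 | obs) = 13/176 / 149/528 = 39/149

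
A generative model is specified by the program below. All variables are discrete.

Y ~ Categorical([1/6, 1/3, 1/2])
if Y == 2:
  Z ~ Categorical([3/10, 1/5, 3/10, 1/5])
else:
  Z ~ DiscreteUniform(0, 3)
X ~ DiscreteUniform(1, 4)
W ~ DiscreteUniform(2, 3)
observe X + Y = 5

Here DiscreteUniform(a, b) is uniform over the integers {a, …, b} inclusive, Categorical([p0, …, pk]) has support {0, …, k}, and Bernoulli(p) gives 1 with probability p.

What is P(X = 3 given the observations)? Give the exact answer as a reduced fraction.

Enumerate traces; 16 have nonzero weight after conditioning:
  (Y=1, Z=0, X=4, W=2) weight 1/96
  (Y=1, Z=0, X=4, W=3) weight 1/96
  (Y=1, Z=1, X=4, W=2) weight 1/96
  (Y=1, Z=1, X=4, W=3) weight 1/96
  (Y=1, Z=2, X=4, W=2) weight 1/96
  (Y=1, Z=2, X=4, W=3) weight 1/96
  (Y=1, Z=3, X=4, W=2) weight 1/96
  (Y=1, Z=3, X=4, W=3) weight 1/96
  (Y=2, Z=0, X=3, W=2) weight 3/160
  … 7 more
Group by X:
  weight(X=3) = 1/8
  weight(X=4) = 1/12
Total weight = 1/8 + 1/12 = 5/24
P(X=3 | obs) = 1/8 / 5/24 = 3/5
P(X=4 | obs) = 1/12 / 5/24 = 2/5

P(X = 3 | obs) = 3/5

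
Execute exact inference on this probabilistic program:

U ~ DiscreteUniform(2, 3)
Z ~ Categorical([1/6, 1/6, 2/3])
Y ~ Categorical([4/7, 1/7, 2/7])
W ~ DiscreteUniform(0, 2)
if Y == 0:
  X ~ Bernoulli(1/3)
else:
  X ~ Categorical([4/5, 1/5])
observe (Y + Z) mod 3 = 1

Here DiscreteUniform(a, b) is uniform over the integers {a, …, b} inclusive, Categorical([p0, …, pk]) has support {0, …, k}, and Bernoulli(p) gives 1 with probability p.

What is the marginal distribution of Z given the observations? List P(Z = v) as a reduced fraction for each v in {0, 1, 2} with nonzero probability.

Enumerate traces; 36 have nonzero weight after conditioning:
  (U=2, Z=0, Y=1, W=0, X=0) weight 1/315
  (U=2, Z=0, Y=1, W=0, X=1) weight 1/1260
  (U=2, Z=0, Y=1, W=1, X=0) weight 1/315
  (U=2, Z=0, Y=1, W=1, X=1) weight 1/1260
  (U=2, Z=0, Y=1, W=2, X=0) weight 1/315
  (U=2, Z=0, Y=1, W=2, X=1) weight 1/1260
  (U=2, Z=1, Y=0, W=0, X=0) weight 2/189
  (U=2, Z=1, Y=0, W=0, X=1) weight 1/189
  (U=2, Z=2, Y=2, W=0, X=0) weight 8/315
  … 27 more
Group by Z:
  weight(Z=0) = 1/42
  weight(Z=1) = 2/21
  weight(Z=2) = 4/21
Total weight = 1/42 + 2/21 + 4/21 = 13/42
P(Z=0 | obs) = 1/42 / 13/42 = 1/13
P(Z=1 | obs) = 2/21 / 13/42 = 4/13
P(Z=2 | obs) = 4/21 / 13/42 = 8/13

P(Z=0) = 1/13, P(Z=1) = 4/13, P(Z=2) = 8/13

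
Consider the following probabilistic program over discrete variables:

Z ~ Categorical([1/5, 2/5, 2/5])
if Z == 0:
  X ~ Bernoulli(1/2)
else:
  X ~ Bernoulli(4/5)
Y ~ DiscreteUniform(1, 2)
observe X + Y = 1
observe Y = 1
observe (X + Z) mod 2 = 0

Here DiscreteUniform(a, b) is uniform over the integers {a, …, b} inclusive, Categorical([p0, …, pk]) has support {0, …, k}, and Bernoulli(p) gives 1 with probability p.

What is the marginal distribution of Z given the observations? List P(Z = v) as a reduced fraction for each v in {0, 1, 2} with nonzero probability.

Enumerate traces; 2 have nonzero weight after conditioning:
  (Z=0, X=0, Y=1) weight 1/20
  (Z=2, X=0, Y=1) weight 1/25
Group by Z:
  weight(Z=0) = 1/20
  weight(Z=2) = 1/25
Total weight = 1/20 + 1/25 = 9/100
P(Z=0 | obs) = 1/20 / 9/100 = 5/9
P(Z=2 | obs) = 1/25 / 9/100 = 4/9

P(Z=0) = 5/9, P(Z=2) = 4/9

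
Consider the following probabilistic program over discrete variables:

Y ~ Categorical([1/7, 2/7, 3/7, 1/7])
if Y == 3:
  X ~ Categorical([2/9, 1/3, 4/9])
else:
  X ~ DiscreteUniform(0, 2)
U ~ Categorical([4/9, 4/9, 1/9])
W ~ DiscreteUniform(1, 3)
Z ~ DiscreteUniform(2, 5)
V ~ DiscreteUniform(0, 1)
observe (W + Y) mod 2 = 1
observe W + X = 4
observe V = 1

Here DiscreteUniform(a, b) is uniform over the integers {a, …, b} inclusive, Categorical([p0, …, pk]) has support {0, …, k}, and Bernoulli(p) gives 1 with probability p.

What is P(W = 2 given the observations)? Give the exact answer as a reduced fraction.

P(W = 2 | obs) = 5/11

Enumerate traces; 48 have nonzero weight after conditioning:
  (Y=0, X=1, U=0, W=3, Z=2, V=1) weight 1/1134
  (Y=0, X=1, U=0, W=3, Z=3, V=1) weight 1/1134
  (Y=0, X=1, U=0, W=3, Z=4, V=1) weight 1/1134
  (Y=0, X=1, U=0, W=3, Z=5, V=1) weight 1/1134
  (Y=0, X=1, U=1, W=3, Z=2, V=1) weight 1/1134
  (Y=0, X=1, U=1, W=3, Z=3, V=1) weight 1/1134
  (Y=0, X=1, U=1, W=3, Z=4, V=1) weight 1/1134
  (Y=0, X=1, U=1, W=3, Z=5, V=1) weight 1/1134
  (Y=1, X=2, U=0, W=2, Z=2, V=1) weight 1/567
  … 39 more
Group by W:
  weight(W=2) = 5/189
  weight(W=3) = 2/63
Total weight = 5/189 + 2/63 = 11/189
P(W=2 | obs) = 5/189 / 11/189 = 5/11
P(W=3 | obs) = 2/63 / 11/189 = 6/11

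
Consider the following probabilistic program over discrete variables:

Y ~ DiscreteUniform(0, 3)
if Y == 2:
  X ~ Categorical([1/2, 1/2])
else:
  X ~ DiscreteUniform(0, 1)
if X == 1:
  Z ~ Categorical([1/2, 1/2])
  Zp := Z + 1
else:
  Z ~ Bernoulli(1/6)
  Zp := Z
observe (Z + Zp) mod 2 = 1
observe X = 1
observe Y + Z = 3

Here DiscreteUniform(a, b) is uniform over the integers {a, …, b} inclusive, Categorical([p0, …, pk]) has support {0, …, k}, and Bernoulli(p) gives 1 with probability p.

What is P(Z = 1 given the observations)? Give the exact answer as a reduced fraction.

P(Z = 1 | obs) = 1/2

Enumerate traces; 2 have nonzero weight after conditioning:
  (Y=2, X=1, Z=1) weight 1/16
  (Y=3, X=1, Z=0) weight 1/16
Group by Z:
  weight(Z=0) = 1/16
  weight(Z=1) = 1/16
Total weight = 1/16 + 1/16 = 1/8
P(Z=0 | obs) = 1/16 / 1/8 = 1/2
P(Z=1 | obs) = 1/16 / 1/8 = 1/2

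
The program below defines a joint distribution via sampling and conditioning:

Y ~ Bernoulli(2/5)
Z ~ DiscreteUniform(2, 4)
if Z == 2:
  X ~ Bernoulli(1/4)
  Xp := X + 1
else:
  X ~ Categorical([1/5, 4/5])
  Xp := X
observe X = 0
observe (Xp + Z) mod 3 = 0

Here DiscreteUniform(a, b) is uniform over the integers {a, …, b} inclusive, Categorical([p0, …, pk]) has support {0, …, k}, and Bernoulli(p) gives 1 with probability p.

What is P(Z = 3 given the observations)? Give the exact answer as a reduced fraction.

Enumerate traces; 4 have nonzero weight after conditioning:
  (Y=0, Z=2, X=0) weight 3/20
  (Y=0, Z=3, X=0) weight 1/25
  (Y=1, Z=2, X=0) weight 1/10
  (Y=1, Z=3, X=0) weight 2/75
Group by Z:
  weight(Z=2) = 1/4
  weight(Z=3) = 1/15
Total weight = 1/4 + 1/15 = 19/60
P(Z=2 | obs) = 1/4 / 19/60 = 15/19
P(Z=3 | obs) = 1/15 / 19/60 = 4/19

P(Z = 3 | obs) = 4/19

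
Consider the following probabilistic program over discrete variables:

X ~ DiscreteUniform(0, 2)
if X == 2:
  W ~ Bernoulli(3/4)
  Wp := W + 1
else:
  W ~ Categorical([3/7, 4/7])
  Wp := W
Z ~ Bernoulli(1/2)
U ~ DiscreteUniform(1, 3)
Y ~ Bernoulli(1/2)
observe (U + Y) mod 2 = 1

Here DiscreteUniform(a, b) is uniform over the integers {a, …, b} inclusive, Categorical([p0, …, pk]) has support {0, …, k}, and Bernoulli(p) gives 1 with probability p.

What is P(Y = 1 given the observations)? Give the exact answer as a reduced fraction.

P(Y = 1 | obs) = 1/3

Enumerate traces; 36 have nonzero weight after conditioning:
  (X=0, W=0, Z=0, U=1, Y=0) weight 1/84
  (X=0, W=0, Z=0, U=2, Y=1) weight 1/84
  (X=0, W=0, Z=0, U=3, Y=0) weight 1/84
  (X=0, W=0, Z=1, U=1, Y=0) weight 1/84
  (X=0, W=0, Z=1, U=2, Y=1) weight 1/84
  (X=0, W=0, Z=1, U=3, Y=0) weight 1/84
  (X=0, W=1, Z=0, U=1, Y=0) weight 1/63
  (X=0, W=1, Z=0, U=2, Y=1) weight 1/63
  … 28 more
Group by Y:
  weight(Y=0) = 1/3
  weight(Y=1) = 1/6
Total weight = 1/3 + 1/6 = 1/2
P(Y=0 | obs) = 1/3 / 1/2 = 2/3
P(Y=1 | obs) = 1/6 / 1/2 = 1/3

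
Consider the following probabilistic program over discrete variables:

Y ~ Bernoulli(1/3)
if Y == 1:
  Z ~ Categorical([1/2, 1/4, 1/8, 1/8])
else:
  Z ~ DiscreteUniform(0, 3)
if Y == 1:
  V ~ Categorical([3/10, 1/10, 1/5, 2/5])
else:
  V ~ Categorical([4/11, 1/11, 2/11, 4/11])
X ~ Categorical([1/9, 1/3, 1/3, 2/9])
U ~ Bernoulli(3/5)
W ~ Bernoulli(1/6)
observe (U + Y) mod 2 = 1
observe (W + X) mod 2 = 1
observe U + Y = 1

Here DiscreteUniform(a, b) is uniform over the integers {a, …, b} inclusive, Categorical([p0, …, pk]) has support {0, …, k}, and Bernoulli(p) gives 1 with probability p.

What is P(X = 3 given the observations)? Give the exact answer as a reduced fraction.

P(X = 3 | obs) = 10/29

Enumerate traces; 128 have nonzero weight after conditioning:
  (Y=0, Z=0, V=0, X=0, U=1, W=1) weight 1/1485
  (Y=0, Z=0, V=0, X=1, U=1, W=0) weight 1/99
  (Y=0, Z=0, V=0, X=2, U=1, W=1) weight 1/495
  (Y=0, Z=0, V=0, X=3, U=1, W=0) weight 2/297
  (Y=0, Z=0, V=1, X=0, U=1, W=1) weight 1/5940
  (Y=0, Z=0, V=1, X=1, U=1, W=0) weight 1/396
  (Y=0, Z=0, V=1, X=2, U=1, W=1) weight 1/1980
  (Y=0, Z=0, V=1, X=3, U=1, W=0) weight 1/594
  … 120 more
Group by X:
  weight(X=0) = 4/405
  weight(X=1) = 4/27
  weight(X=2) = 4/135
  weight(X=3) = 8/81
Total weight = 4/405 + 4/27 + 4/135 + 8/81 = 116/405
P(X=0 | obs) = 4/405 / 116/405 = 1/29
P(X=1 | obs) = 4/27 / 116/405 = 15/29
P(X=2 | obs) = 4/135 / 116/405 = 3/29
P(X=3 | obs) = 8/81 / 116/405 = 10/29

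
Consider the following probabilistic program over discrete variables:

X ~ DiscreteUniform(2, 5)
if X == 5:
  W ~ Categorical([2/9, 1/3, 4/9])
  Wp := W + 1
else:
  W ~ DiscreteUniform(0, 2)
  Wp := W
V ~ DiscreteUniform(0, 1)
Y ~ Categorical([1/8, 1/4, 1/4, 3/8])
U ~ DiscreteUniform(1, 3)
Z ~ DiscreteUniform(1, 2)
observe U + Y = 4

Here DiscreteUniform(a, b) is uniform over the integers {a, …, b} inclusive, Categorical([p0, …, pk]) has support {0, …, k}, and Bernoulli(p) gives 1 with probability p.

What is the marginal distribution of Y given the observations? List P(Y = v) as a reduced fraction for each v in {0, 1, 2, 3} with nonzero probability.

Enumerate traces; 144 have nonzero weight after conditioning:
  (X=2, W=0, V=0, Y=1, U=3, Z=1) weight 1/576
  (X=2, W=0, V=0, Y=1, U=3, Z=2) weight 1/576
  (X=2, W=0, V=0, Y=2, U=2, Z=1) weight 1/576
  (X=2, W=0, V=0, Y=2, U=2, Z=2) weight 1/576
  (X=2, W=0, V=0, Y=3, U=1, Z=1) weight 1/384
  (X=2, W=0, V=0, Y=3, U=1, Z=2) weight 1/384
  (X=2, W=0, V=1, Y=1, U=3, Z=1) weight 1/576
  (X=2, W=0, V=1, Y=1, U=3, Z=2) weight 1/576
  … 136 more
Group by Y:
  weight(Y=1) = 1/12
  weight(Y=2) = 1/12
  weight(Y=3) = 1/8
Total weight = 1/12 + 1/12 + 1/8 = 7/24
P(Y=1 | obs) = 1/12 / 7/24 = 2/7
P(Y=2 | obs) = 1/12 / 7/24 = 2/7
P(Y=3 | obs) = 1/8 / 7/24 = 3/7

P(Y=1) = 2/7, P(Y=2) = 2/7, P(Y=3) = 3/7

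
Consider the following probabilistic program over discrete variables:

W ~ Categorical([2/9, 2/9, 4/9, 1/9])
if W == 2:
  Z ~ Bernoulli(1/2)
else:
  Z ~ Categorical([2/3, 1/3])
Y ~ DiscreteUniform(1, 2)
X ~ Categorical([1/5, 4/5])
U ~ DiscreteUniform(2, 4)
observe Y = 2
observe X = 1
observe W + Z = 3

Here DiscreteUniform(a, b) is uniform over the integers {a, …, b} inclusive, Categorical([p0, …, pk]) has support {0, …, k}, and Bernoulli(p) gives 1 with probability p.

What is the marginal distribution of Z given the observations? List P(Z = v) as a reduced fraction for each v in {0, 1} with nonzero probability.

Enumerate traces; 6 have nonzero weight after conditioning:
  (W=2, Z=1, Y=2, X=1, U=2) weight 4/135
  (W=2, Z=1, Y=2, X=1, U=3) weight 4/135
  (W=2, Z=1, Y=2, X=1, U=4) weight 4/135
  (W=3, Z=0, Y=2, X=1, U=2) weight 4/405
  (W=3, Z=0, Y=2, X=1, U=3) weight 4/405
  (W=3, Z=0, Y=2, X=1, U=4) weight 4/405
Group by Z:
  weight(Z=0) = 4/135
  weight(Z=1) = 4/45
Total weight = 4/135 + 4/45 = 16/135
P(Z=0 | obs) = 4/135 / 16/135 = 1/4
P(Z=1 | obs) = 4/45 / 16/135 = 3/4

P(Z=0) = 1/4, P(Z=1) = 3/4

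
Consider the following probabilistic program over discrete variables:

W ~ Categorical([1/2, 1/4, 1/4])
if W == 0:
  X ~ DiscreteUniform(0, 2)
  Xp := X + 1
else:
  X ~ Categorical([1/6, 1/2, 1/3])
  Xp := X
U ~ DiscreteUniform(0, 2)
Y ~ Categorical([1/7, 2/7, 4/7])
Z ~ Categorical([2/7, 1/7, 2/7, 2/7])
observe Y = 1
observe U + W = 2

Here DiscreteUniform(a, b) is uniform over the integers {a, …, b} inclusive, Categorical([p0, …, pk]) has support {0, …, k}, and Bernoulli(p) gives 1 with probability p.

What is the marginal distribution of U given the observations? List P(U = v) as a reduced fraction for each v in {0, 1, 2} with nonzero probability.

P(U=0) = 1/4, P(U=1) = 1/4, P(U=2) = 1/2

Enumerate traces; 36 have nonzero weight after conditioning:
  (W=0, X=0, U=2, Y=1, Z=0) weight 2/441
  (W=0, X=0, U=2, Y=1, Z=1) weight 1/441
  (W=0, X=0, U=2, Y=1, Z=2) weight 2/441
  (W=0, X=0, U=2, Y=1, Z=3) weight 2/441
  (W=0, X=1, U=2, Y=1, Z=0) weight 2/441
  (W=0, X=1, U=2, Y=1, Z=1) weight 1/441
  (W=0, X=1, U=2, Y=1, Z=2) weight 2/441
  (W=0, X=1, U=2, Y=1, Z=3) weight 2/441
  (W=1, X=0, U=1, Y=1, Z=0) weight 1/882
  (W=2, X=0, U=0, Y=1, Z=0) weight 1/882
  … 26 more
Group by U:
  weight(U=0) = 1/42
  weight(U=1) = 1/42
  weight(U=2) = 1/21
Total weight = 1/42 + 1/42 + 1/21 = 2/21
P(U=0 | obs) = 1/42 / 2/21 = 1/4
P(U=1 | obs) = 1/42 / 2/21 = 1/4
P(U=2 | obs) = 1/21 / 2/21 = 1/2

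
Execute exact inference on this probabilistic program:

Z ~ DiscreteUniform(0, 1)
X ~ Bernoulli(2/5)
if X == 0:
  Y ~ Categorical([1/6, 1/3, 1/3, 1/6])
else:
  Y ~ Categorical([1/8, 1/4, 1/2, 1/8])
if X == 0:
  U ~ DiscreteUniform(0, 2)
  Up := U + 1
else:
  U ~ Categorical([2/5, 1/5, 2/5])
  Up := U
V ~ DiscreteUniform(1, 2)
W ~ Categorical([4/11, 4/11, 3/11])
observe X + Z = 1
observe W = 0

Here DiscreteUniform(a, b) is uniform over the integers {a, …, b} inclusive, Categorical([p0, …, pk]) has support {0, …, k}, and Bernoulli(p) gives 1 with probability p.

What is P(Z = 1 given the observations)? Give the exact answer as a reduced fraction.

P(Z = 1 | obs) = 3/5

Enumerate traces; 48 have nonzero weight after conditioning:
  (Z=0, X=1, Y=0, U=0, V=1, W=0) weight 1/550
  (Z=0, X=1, Y=0, U=0, V=2, W=0) weight 1/550
  (Z=0, X=1, Y=0, U=1, V=1, W=0) weight 1/1100
  (Z=0, X=1, Y=0, U=1, V=2, W=0) weight 1/1100
  (Z=0, X=1, Y=0, U=2, V=1, W=0) weight 1/550
  (Z=0, X=1, Y=0, U=2, V=2, W=0) weight 1/550
  (Z=0, X=1, Y=1, U=0, V=1, W=0) weight 1/275
  (Z=0, X=1, Y=1, U=0, V=2, W=0) weight 1/275
  (Z=1, X=0, Y=0, U=0, V=1, W=0) weight 1/330
  … 39 more
Group by Z:
  weight(Z=0) = 4/55
  weight(Z=1) = 6/55
Total weight = 4/55 + 6/55 = 2/11
P(Z=0 | obs) = 4/55 / 2/11 = 2/5
P(Z=1 | obs) = 6/55 / 2/11 = 3/5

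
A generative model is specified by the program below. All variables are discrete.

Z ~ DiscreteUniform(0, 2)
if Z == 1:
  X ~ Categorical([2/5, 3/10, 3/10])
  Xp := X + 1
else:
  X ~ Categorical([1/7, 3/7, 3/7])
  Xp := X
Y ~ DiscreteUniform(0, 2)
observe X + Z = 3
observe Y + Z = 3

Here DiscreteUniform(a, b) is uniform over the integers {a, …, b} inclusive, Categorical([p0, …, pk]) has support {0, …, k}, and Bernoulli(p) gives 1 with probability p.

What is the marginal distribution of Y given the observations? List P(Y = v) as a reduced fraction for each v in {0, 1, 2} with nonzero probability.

Enumerate traces; 2 have nonzero weight after conditioning:
  (Z=1, X=2, Y=2) weight 1/30
  (Z=2, X=1, Y=1) weight 1/21
Group by Y:
  weight(Y=1) = 1/21
  weight(Y=2) = 1/30
Total weight = 1/21 + 1/30 = 17/210
P(Y=1 | obs) = 1/21 / 17/210 = 10/17
P(Y=2 | obs) = 1/30 / 17/210 = 7/17

P(Y=1) = 10/17, P(Y=2) = 7/17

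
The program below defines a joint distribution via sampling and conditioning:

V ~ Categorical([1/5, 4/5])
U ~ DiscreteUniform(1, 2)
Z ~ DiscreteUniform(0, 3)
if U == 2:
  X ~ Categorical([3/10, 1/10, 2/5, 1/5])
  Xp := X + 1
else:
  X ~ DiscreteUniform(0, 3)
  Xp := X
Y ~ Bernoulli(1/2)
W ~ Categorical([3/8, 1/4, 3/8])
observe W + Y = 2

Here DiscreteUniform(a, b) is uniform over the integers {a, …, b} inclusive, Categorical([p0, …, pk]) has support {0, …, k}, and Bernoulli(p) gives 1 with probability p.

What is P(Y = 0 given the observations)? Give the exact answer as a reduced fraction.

P(Y = 0 | obs) = 3/5

Enumerate traces; 128 have nonzero weight after conditioning:
  (V=0, U=1, Z=0, X=0, Y=0, W=2) weight 3/2560
  (V=0, U=1, Z=0, X=0, Y=1, W=1) weight 1/1280
  (V=0, U=1, Z=0, X=1, Y=0, W=2) weight 3/2560
  (V=0, U=1, Z=0, X=1, Y=1, W=1) weight 1/1280
  (V=0, U=1, Z=0, X=2, Y=0, W=2) weight 3/2560
  (V=0, U=1, Z=0, X=2, Y=1, W=1) weight 1/1280
  (V=0, U=1, Z=0, X=3, Y=0, W=2) weight 3/2560
  (V=0, U=1, Z=0, X=3, Y=1, W=1) weight 1/1280
  … 120 more
Group by Y:
  weight(Y=0) = 3/16
  weight(Y=1) = 1/8
Total weight = 3/16 + 1/8 = 5/16
P(Y=0 | obs) = 3/16 / 5/16 = 3/5
P(Y=1 | obs) = 1/8 / 5/16 = 2/5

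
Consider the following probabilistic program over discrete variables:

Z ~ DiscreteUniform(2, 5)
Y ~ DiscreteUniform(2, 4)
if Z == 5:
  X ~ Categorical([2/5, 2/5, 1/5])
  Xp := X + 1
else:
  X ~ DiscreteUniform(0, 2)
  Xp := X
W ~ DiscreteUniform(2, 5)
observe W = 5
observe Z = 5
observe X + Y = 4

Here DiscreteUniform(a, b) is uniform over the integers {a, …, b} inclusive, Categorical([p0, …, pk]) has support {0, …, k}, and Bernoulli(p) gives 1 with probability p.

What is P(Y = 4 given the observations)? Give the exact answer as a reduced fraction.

Enumerate traces; 3 have nonzero weight after conditioning:
  (Z=5, Y=2, X=2, W=5) weight 1/240
  (Z=5, Y=3, X=1, W=5) weight 1/120
  (Z=5, Y=4, X=0, W=5) weight 1/120
Group by Y:
  weight(Y=2) = 1/240
  weight(Y=3) = 1/120
  weight(Y=4) = 1/120
Total weight = 1/240 + 1/120 + 1/120 = 1/48
P(Y=2 | obs) = 1/240 / 1/48 = 1/5
P(Y=3 | obs) = 1/120 / 1/48 = 2/5
P(Y=4 | obs) = 1/120 / 1/48 = 2/5

P(Y = 4 | obs) = 2/5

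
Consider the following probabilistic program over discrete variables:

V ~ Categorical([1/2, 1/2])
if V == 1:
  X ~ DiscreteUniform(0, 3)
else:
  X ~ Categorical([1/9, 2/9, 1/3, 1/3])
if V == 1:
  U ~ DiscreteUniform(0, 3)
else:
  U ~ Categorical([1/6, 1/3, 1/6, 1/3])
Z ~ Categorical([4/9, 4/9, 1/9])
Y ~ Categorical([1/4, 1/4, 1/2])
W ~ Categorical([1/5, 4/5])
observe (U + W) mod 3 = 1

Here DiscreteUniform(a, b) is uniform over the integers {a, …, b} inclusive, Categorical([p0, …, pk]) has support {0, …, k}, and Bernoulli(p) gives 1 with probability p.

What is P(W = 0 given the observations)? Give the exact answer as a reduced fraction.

P(W = 0 | obs) = 7/55

Enumerate traces; 216 have nonzero weight after conditioning:
  (V=0, X=0, U=0, Z=0, Y=0, W=1) weight 1/1215
  (V=0, X=0, U=0, Z=0, Y=1, W=1) weight 1/1215
  (V=0, X=0, U=0, Z=0, Y=2, W=1) weight 2/1215
  (V=0, X=0, U=0, Z=1, Y=0, W=1) weight 1/1215
  (V=0, X=0, U=0, Z=1, Y=1, W=1) weight 1/1215
  (V=0, X=0, U=0, Z=1, Y=2, W=1) weight 2/1215
  (V=0, X=0, U=0, Z=2, Y=0, W=1) weight 1/4860
  (V=0, X=0, U=0, Z=2, Y=1, W=1) weight 1/4860
  (V=0, X=0, U=1, Z=0, Y=0, W=0) weight 1/2430
  … 207 more
Group by W:
  weight(W=0) = 7/120
  weight(W=1) = 2/5
Total weight = 7/120 + 2/5 = 11/24
P(W=0 | obs) = 7/120 / 11/24 = 7/55
P(W=1 | obs) = 2/5 / 11/24 = 48/55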